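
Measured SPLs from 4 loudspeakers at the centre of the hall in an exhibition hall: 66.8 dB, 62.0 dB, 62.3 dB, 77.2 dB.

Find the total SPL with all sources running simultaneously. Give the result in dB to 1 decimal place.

77.8 dB

Sum in the linear (power) domain: Σ 10^(Lᵢ/10) = 10^(66.8/10) + 10^(62.0/10) + 10^(62.3/10) + 10^(77.2/10) = 6.055e+07.
L_total = 10·log₁₀(6.055e+07) = 77.8 dB.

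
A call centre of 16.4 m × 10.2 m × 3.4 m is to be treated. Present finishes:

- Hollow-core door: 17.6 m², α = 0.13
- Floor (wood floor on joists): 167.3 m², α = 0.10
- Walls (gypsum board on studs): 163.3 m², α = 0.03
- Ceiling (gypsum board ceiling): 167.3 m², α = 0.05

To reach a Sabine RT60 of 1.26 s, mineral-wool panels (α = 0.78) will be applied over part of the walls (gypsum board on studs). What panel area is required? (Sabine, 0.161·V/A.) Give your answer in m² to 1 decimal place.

53.9

Total absorption A₁ = 17.6×0.13 + 167.3×0.10 + 163.3×0.03 + 167.3×0.05
  = 2.288 + 16.730 + 4.899 + 8.365 = 32.282 m² sabins.
V = 568.752 m³. Target absorption A₂ = 0.161 × 568.752 / 1.26 = 72.674 sabins.
ΔA needed = 72.674 − 32.282 = 40.392 sabins.
Net gain per m²: Δα = 0.78 − 0.03 = 0.75.
Area = ΔA/Δα = 40.392/0.75 = 53.9 m².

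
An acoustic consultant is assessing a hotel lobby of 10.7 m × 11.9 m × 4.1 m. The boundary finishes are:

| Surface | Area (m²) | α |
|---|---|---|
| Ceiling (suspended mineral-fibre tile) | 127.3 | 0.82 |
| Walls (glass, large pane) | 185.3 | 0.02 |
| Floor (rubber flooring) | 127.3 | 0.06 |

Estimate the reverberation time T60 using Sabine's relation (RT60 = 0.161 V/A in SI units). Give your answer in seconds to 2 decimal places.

Summing Sᵢαᵢ: 104.386 + 3.706 + 7.638 → A = 115.730 sabins.
V = 10.7·11.9·4.1 = 522.053 m³.
RT60 = 0.161 · V / A = 0.161 × 522.053 / 115.730 = 0.73 s.

0.73 s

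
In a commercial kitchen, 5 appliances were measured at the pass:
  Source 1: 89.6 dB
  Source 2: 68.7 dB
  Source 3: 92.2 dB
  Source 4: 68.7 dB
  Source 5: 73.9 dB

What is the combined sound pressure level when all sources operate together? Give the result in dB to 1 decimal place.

Converting to relative power and adding: 10^(89.6/10) + 10^(68.7/10) + 10^(92.2/10) + 10^(68.7/10) + 10^(73.9/10) = 2.611e+09.
Back to dB: 10·log₁₀ Σ = 94.2 dB.

94.2 dB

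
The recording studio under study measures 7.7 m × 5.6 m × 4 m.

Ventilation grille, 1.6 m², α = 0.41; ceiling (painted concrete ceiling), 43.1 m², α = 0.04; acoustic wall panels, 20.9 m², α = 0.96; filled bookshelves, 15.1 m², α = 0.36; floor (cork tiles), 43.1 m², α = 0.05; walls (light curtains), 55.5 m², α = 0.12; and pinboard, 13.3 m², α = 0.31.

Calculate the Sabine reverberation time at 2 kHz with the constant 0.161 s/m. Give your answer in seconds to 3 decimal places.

Total absorption A = 1.6·0.41 + 43.1·0.04 + 20.9·0.96 + 15.1·0.36 + 43.1·0.05 + 55.5·0.12 + 13.3·0.31
  = 0.656 + 1.724 + 20.064 + 5.436 + 2.155 + 6.660 + 4.123 = 40.818 m² sabins.
Volume V = 7.7 × 5.6 × 4 = 172.48 m³.
Sabine: RT60 = 0.161 × 172.48 / 40.818 = 0.680 s.

0.680 seconds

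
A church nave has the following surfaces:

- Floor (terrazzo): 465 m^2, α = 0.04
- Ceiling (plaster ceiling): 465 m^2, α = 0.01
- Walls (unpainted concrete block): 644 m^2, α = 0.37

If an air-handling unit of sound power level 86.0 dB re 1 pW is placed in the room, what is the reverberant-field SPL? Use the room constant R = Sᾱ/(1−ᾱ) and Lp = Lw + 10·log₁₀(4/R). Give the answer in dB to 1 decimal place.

67.1 dB

A = 261.530 sabins; S = 1574.0 m^2.
ᾱ = 261.530/1574.0 = 0.1662; R = Sᾱ/(1−ᾱ) = 261.530/(1−0.1662) = 313.660 m^2.
Lp = 86.0 + 10·log₁₀(4/313.660) = 86.0 + (-18.94) = 67.1 dB.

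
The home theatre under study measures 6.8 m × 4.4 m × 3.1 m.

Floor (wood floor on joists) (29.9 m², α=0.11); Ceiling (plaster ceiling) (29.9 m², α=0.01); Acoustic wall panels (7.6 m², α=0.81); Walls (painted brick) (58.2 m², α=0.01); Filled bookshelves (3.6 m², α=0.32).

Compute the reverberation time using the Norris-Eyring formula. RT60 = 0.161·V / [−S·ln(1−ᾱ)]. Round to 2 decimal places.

1.24 s

S = Σ Sᵢ = 129.2 m².
Σ(Sᵢαᵢ) = 29.9·0.11 + 29.9·0.01 + 7.6·0.81 + 58.2·0.01 + 3.6·0.32 = 11.478.
ᾱ = 11.478 / 129.2 = 0.0888.
−S·ln(1−ᾱ) = −129.2 × ln(1 − 0.0888) = 12.015.
V = 6.8 × 4.4 × 3.1 = 92.752 m³.
RT60 = 0.161 × 92.752 / 12.015 = 1.24 s.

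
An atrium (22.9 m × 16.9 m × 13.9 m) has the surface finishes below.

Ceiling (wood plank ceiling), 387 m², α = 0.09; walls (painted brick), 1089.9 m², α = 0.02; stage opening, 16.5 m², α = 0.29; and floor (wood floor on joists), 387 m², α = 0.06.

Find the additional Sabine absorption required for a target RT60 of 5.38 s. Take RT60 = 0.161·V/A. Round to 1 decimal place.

Summing Sᵢαᵢ: 34.830 + 21.798 + 4.785 + 23.220 → A₁ = 84.633 sabins.
Target A₂ = 0.161·5379.439/5.38 = 160.983 sabins (V = 5379.439 m³).
ΔA = A₂ − A₁ = 160.983 − 84.633 = 76.4 sabins.

76.4 sabins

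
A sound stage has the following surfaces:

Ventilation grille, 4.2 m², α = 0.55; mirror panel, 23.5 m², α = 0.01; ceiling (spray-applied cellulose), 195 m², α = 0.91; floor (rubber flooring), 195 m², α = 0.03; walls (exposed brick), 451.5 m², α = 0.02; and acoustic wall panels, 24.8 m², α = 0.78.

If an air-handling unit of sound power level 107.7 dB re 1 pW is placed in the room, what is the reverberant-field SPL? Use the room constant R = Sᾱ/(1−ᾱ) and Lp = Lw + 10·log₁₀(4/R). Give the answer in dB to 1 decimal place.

89.2 dB

A = 214.219 sabins; S = 894.0 m².
ᾱ = 214.219/894.0 = 0.2396; R = Sᾱ/(1−ᾱ) = 214.219/(1−0.2396) = 281.719 m².
Lp = Lw + 10 log₁₀(4/R) = 107.7 -18.48 = 89.2 dB.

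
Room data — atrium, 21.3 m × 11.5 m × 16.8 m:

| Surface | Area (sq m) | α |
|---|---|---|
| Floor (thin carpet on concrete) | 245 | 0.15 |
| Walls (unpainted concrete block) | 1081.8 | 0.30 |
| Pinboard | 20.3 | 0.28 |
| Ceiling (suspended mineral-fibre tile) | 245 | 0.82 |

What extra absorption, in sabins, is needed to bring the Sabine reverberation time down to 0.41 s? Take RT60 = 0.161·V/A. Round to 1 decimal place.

1048.1 sabins

Total absorption A₁ = 245×0.15 + 1081.8×0.30 + 20.3×0.28 + 245×0.82
  = 36.750 + 324.540 + 5.684 + 200.900 = 567.874 sq m sabins.
For T = 0.41 s, need A₂ = 0.161·V/T = 0.161·4115.16/0.41 = 1615.953 sabins.
Shortfall: 1615.953 − 567.874 = 1048.1 sabins.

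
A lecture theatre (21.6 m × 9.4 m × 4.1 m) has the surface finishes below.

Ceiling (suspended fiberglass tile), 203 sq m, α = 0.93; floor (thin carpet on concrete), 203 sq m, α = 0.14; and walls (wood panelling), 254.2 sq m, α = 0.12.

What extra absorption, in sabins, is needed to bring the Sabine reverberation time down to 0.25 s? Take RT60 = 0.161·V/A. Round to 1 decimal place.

A₁ = Σ Sᵢαᵢ = 203·0.93 + 203·0.14 + 254.2·0.12 = 247.714 sabins.
For T = 0.25 s, need A₂ = 0.161·V/T = 0.161·832.464/0.25 = 536.107 sabins.
ΔA = A₂ − A₁ = 536.107 − 247.714 = 288.4 sabins.

288.4 sabins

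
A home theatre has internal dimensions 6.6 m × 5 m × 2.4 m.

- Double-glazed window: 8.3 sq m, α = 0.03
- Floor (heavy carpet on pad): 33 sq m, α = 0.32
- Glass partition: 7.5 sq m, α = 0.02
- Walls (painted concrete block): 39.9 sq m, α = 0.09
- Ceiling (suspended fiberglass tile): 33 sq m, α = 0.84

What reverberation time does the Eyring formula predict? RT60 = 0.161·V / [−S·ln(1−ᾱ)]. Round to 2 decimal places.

0.25 s

S = Σ Sᵢ = 121.7 sq m.
Absorption A = 8.3·0.03 + 33·0.32 + 7.5·0.02 + 39.9·0.09 + 33·0.84 = 42.270 sabins.
Mean coefficient ᾱ = A/S = 0.3473.
Eyring denominator: −S ln(1−ᾱ) = 51.922.
V = 6.6 × 5 × 2.4 = 79.2 m³.
T = 0.161·V/[−S·ln(1−ᾱ)] = 0.161·79.2/51.922 = 0.25 s.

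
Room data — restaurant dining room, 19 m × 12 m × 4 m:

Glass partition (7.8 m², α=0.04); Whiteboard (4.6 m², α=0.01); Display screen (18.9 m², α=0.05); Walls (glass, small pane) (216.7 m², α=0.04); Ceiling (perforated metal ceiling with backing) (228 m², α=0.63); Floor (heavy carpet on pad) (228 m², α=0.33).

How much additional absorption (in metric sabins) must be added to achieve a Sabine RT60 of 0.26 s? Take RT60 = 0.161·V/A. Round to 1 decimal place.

335.9 sabins

Summing Sᵢαᵢ: 0.312 + 0.046 + 0.945 + 8.668 + 143.640 + 75.240 → A₁ = 228.851 sabins.
Target A₂ = 0.161·912/0.26 = 564.738 sabins (V = 912 m³).
ΔA = A₂ − A₁ = 564.738 − 228.851 = 335.9 sabins.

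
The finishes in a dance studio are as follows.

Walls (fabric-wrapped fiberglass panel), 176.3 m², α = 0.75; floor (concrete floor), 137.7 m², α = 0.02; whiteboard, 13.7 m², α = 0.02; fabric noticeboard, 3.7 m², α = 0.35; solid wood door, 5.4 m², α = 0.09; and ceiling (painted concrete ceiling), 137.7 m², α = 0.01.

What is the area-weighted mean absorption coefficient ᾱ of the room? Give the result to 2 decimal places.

S = Σ Sᵢ = 176.3 + 137.7 + 13.7 + 3.7 + 5.4 + 137.7 = 474.5 m².
A = 176.3·0.75 + 137.7·0.02 + 13.7·0.02 + 3.7·0.35 + 5.4·0.09 + 137.7·0.01 = 138.411 sabins.
ᾱ = 138.411 / 474.5 = 0.29.

0.29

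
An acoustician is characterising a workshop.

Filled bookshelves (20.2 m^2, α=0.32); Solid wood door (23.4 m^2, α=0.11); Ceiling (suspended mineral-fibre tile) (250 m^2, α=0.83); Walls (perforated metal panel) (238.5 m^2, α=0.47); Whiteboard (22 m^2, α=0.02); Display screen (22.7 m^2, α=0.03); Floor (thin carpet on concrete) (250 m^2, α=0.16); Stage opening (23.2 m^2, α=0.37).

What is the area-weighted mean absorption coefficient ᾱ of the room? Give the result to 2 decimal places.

0.45

Total surface area S = 850.0 m^2.
Weighted sum Σ Sα = 378.338.
ᾱ = 378.338 / 850.0 = 0.45.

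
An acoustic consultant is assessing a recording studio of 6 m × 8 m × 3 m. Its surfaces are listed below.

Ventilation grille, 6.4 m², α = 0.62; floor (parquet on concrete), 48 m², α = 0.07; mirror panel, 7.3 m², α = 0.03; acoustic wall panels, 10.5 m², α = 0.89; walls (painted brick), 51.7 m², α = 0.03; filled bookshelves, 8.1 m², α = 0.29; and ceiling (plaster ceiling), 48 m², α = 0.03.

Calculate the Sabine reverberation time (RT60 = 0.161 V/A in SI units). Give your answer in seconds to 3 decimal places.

Summing Sᵢαᵢ: 3.968 + 3.360 + 0.219 + 9.345 + 1.551 + 2.349 + 1.440 → A = 22.232 sabins.
Room volume: 144 m³.
RT60 = 0.161 · V / A = 0.161 × 144 / 22.232 = 1.043 s.

1.043 s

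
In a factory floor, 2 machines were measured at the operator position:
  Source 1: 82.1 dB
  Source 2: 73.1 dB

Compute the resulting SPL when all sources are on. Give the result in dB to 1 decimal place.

Sum in the linear (power) domain: Σ 10^(Lᵢ/10) = 10^(82.1/10) + 10^(73.1/10) = 1.826e+08.
L_total = 10·log₁₀(1.826e+08) = 82.6 dB.

82.6 dB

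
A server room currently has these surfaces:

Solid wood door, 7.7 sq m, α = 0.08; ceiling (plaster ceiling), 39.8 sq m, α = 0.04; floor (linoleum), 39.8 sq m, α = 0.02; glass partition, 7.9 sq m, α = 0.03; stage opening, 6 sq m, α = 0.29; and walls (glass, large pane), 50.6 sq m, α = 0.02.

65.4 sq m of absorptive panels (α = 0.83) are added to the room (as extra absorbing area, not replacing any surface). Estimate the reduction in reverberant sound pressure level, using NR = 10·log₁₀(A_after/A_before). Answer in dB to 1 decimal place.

A_before = Σ Sᵢαᵢ = 7.7*0.08 + 39.8*0.04 + 39.8*0.02 + 7.9*0.03 + 6*0.29 + 50.6*0.02 = 5.993 sabins.
Treatment contributes 65.4·0.83 = 54.282 sabins.
A_after = 5.993 + 54.282 = 60.275 sabins.
Reduction = 10 log₁₀(A_after/A_before) = 10 log₁₀(10.0576) = 10.0 dB.

10.0 dB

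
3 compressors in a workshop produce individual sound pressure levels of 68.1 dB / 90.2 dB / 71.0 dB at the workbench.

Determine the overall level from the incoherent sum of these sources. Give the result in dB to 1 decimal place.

Converting to relative power and adding: 10^(68.1/10) + 10^(90.2/10) + 10^(71.0/10) = 1.066e+09.
Combined level = 10 log₁₀(1.066e+09) = 90.3 dB.

90.3 dB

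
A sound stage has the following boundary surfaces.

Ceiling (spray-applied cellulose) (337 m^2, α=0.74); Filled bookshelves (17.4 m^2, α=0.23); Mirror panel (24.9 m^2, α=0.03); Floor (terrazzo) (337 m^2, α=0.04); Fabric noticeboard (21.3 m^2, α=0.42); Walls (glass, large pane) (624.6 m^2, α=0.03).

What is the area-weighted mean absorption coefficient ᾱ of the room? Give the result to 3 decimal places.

Total surface area S = 1362.2 m^2.
A = 337·0.74 + 17.4·0.23 + 24.9·0.03 + 337·0.04 + 21.3·0.42 + 624.6·0.03 = 295.293 sabins.
ᾱ = A/S = 0.217.

0.217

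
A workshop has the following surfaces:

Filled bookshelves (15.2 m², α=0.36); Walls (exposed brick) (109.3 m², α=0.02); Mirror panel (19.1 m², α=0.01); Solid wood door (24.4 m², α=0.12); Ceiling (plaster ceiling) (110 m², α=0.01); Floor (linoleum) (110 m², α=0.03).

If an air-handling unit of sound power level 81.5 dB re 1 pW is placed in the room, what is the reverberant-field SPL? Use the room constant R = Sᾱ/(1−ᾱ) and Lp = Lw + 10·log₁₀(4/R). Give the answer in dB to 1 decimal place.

Σ(Sᵢαᵢ) = 15.2·0.36 + 109.3·0.02 + 19.1·0.01 + 24.4·0.12 + 110·0.01 + 110·0.03 = 15.177; total area S = 388.0 m².
ᾱ = 0.0391, so room constant R = A/(1−ᾱ) = 15.795 m².
Lp = Lw + 10 log₁₀(4/R) = 81.5 -5.96 = 75.5 dB.

75.5 dB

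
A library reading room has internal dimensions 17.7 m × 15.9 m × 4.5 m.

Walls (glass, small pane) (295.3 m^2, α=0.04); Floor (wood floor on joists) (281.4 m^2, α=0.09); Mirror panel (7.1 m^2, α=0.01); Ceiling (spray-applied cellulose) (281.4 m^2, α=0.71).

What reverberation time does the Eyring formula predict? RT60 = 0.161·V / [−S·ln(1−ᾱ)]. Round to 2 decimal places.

0.74 sec

Total surface area S = 295.3 + 281.4 + 7.1 + 281.4 = 865.2 m^2.
Σ(Sᵢαᵢ) = 295.3×0.04 + 281.4×0.09 + 7.1×0.01 + 281.4×0.71 = 237.003.
ᾱ = 237.003 / 865.2 = 0.2739.
−S·ln(1−ᾱ) = −865.2 × ln(1 − 0.2739) = 276.922.
V = 17.7 × 15.9 × 4.5 = 1266.435 m³.
RT60 = 0.161 × 1266.435 / 276.922 = 0.74 s.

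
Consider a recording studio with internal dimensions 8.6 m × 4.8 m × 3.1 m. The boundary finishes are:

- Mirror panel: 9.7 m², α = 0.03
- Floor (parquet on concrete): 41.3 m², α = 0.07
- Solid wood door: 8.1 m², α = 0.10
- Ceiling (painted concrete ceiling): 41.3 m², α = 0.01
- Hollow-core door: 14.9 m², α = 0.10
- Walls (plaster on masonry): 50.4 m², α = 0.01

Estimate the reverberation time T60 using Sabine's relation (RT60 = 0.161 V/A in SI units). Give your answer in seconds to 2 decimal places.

3.22 sec

A = Σ Sᵢαᵢ = 9.7*0.03 + 41.3*0.07 + 8.1*0.10 + 41.3*0.01 + 14.9*0.10 + 50.4*0.01 = 6.399 sabins.
Room volume: 127.968 m³.
RT60 = 0.161 · V / A = 0.161 × 127.968 / 6.399 = 3.22 s.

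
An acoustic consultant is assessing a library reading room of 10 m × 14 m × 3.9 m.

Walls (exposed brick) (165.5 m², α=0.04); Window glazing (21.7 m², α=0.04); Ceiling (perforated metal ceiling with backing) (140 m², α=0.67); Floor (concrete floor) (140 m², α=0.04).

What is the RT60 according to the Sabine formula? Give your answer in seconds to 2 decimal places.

0.82 s

Equivalent absorption area: A = 165.5·0.04 + 21.7·0.04 + 140·0.67 + 140·0.04 = 106.888 m².
Volume V = 10 × 14 × 3.9 = 546 m³.
RT60 = 0.161 · V / A = 0.161 × 546 / 106.888 = 0.82 s.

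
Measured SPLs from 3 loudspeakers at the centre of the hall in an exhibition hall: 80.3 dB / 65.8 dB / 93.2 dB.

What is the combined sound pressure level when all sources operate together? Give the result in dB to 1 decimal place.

93.4 dB

Σ 10^(Lᵢ/10) = 2.2e+09.
Back to dB: 10·log₁₀ Σ = 93.4 dB.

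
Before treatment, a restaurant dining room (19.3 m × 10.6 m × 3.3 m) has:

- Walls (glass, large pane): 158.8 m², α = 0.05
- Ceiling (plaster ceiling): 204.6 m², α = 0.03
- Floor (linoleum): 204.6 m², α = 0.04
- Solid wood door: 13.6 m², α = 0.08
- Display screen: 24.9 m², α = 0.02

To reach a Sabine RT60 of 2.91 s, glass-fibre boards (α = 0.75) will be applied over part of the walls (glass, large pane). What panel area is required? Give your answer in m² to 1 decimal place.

A₁ = Σ Sᵢαᵢ = 158.8*0.05 + 204.6*0.03 + 204.6*0.04 + 13.6*0.08 + 24.9*0.02 = 23.848 sabins.
V = 675.114 m³. Target absorption A₂ = 0.161 × 675.114 / 2.91 = 37.352 sabins.
Absorption to add: 37.352 − 23.848 = 13.504 sabins.
Each m² of panel replacing the walls (glass, large pane) adds (0.75 − 0.05) = 0.70 sabins.
Area = ΔA/Δα = 13.504/0.70 = 19.3 m².

19.3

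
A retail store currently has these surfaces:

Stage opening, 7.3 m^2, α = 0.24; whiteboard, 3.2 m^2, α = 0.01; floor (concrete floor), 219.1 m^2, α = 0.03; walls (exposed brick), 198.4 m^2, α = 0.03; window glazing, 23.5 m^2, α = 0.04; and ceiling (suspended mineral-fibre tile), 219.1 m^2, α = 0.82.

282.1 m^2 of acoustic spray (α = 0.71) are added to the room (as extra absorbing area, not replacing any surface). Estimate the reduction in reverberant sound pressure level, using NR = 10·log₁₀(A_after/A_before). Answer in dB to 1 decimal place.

3.1 dB

A_before = Σ Sᵢαᵢ = 7.3·0.24 + 3.2·0.01 + 219.1·0.03 + 198.4·0.03 + 23.5·0.04 + 219.1·0.82 = 194.911 sabins.
Treatment contributes 282.1·0.71 = 200.291 sabins.
New total A_after = 395.202 sabins.
Reduction = 10 log₁₀(A_after/A_before) = 10 log₁₀(2.0276) = 3.1 dB.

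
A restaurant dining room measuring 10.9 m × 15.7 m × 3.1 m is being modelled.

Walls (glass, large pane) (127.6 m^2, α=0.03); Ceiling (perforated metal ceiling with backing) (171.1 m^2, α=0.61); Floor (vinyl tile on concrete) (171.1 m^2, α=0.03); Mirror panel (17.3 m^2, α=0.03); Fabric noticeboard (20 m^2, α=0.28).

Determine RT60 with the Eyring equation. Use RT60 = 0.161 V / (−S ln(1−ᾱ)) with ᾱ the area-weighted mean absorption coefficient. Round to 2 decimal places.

Total surface area S = 127.6 + 171.1 + 171.1 + 17.3 + 20 = 507.1 m^2.
Σ(Sᵢαᵢ) = 127.6·0.03 + 171.1·0.61 + 171.1·0.03 + 17.3·0.03 + 20·0.28 = 119.451.
ᾱ = 119.451 / 507.1 = 0.2356.
Eyring denominator: −S ln(1−ᾱ) = 136.240.
V = 10.9 × 15.7 × 3.1 = 530.503 m³.
RT60 = 0.161 × 530.503 / 136.240 = 0.63 s.

0.63 sec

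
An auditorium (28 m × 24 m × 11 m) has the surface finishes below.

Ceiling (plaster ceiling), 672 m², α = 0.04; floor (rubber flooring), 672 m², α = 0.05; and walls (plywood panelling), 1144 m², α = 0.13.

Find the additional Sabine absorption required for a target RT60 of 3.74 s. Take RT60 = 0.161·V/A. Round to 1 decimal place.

Total absorption A₁ = 672*0.04 + 672*0.05 + 1144*0.13
  = 26.880 + 33.600 + 148.720 = 209.200 m² sabins.
V = 7392 m³. Required absorption A₂ = 0.161 × 7392 / 3.74 = 318.212 sabins.
ΔA = A₂ − A₁ = 318.212 − 209.200 = 109.0 sabins.

109.0 sabins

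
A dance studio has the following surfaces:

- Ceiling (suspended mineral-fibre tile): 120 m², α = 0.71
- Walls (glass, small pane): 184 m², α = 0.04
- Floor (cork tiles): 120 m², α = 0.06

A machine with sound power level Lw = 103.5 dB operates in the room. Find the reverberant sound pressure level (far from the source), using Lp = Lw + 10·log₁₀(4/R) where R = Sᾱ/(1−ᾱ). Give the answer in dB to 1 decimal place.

Σ(Sᵢαᵢ) = 120×0.71 + 184×0.04 + 120×0.06 = 99.760; total area S = 424.0 m².
ᾱ = 0.2353, so room constant R = A/(1−ᾱ) = 130.456 m².
Lp = Lw + 10 log₁₀(4/R) = 103.5 -15.13 = 88.4 dB.

88.4 dB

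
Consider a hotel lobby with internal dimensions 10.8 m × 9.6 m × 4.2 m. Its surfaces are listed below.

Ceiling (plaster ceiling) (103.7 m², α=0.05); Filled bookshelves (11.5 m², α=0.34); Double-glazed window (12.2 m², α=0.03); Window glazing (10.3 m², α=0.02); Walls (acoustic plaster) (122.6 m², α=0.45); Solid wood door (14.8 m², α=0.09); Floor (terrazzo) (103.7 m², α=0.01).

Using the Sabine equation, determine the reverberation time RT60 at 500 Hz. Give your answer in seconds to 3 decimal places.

Equivalent absorption area: A = 103.7·0.05 + 11.5·0.34 + 12.2·0.03 + 10.3·0.02 + 122.6·0.45 + 14.8·0.09 + 103.7·0.01 = 67.206 m².
Volume V = 10.8 × 9.6 × 4.2 = 435.456 m³.
RT60 = 0.161 · V / A = 0.161 × 435.456 / 67.206 = 1.043 s.

1.043 seconds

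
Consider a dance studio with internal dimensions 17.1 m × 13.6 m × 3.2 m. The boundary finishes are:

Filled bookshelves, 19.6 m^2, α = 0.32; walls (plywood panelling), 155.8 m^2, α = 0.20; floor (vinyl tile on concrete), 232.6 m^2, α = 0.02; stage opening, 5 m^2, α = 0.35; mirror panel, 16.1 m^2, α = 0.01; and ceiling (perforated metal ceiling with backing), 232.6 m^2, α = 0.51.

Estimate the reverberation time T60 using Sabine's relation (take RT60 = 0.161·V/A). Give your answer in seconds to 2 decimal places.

A = Σ Sᵢαᵢ = 19.6*0.32 + 155.8*0.20 + 232.6*0.02 + 5*0.35 + 16.1*0.01 + 232.6*0.51 = 162.621 sabins.
Room volume: 744.192 m³.
T = 0.161 V/A = 0.161·744.192/162.621 = 0.74 s.

0.74 s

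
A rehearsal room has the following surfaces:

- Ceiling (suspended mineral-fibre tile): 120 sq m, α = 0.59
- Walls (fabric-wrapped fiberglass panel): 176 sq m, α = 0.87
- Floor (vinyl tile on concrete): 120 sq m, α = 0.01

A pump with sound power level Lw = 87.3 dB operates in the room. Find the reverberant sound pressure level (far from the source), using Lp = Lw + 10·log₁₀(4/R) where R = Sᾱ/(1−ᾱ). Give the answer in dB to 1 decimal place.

66.4 dB

Σ(Sᵢαᵢ) = 120×0.59 + 176×0.87 + 120×0.01 = 225.120; total area S = 416.0 sq m.
ᾱ = 0.5412, so room constant R = A/(1−ᾱ) = 490.671 sq m.
Lp = 87.3 + 10·log₁₀(4/490.671) = 87.3 + (-20.89) = 66.4 dB.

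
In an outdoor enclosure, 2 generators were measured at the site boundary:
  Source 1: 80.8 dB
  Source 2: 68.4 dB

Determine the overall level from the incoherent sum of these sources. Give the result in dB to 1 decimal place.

81.0 dB

Converting to relative power and adding: 10^(80.8/10) + 10^(68.4/10) = 1.271e+08.
L_total = 10·log₁₀(1.271e+08) = 81.0 dB.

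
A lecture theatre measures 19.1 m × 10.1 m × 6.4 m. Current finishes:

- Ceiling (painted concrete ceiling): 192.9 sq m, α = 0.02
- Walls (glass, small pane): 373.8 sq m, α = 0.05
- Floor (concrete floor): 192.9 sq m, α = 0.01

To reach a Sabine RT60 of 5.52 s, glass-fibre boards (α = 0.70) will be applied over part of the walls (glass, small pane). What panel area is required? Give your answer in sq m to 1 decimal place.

17.7

A₁ = Σ Sᵢαᵢ = 192.9·0.02 + 373.8·0.05 + 192.9·0.01 = 24.477 sabins.
Required A₂ = 0.161·1234.624/5.52 = 36.010 sabins.
ΔA needed = 36.010 − 24.477 = 11.533 sabins.
Each sq m of panel replacing the walls (glass, small pane) adds (0.70 − 0.05) = 0.65 sabins.
Panel area = 11.533 / 0.65 = 17.7 sq m.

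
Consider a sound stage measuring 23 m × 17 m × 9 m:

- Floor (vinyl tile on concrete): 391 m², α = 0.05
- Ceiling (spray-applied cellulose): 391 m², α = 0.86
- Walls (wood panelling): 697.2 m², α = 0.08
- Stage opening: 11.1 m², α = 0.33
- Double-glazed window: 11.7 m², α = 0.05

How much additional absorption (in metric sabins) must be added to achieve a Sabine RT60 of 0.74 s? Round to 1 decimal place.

349.8 sabins

Summing Sᵢαᵢ: 19.550 + 336.260 + 55.776 + 3.663 + 0.585 → A₁ = 415.834 sabins.
For T = 0.74 s, need A₂ = 0.161·V/T = 0.161·3519/0.74 = 765.620 sabins.
Shortfall: 765.620 − 415.834 = 349.8 sabins.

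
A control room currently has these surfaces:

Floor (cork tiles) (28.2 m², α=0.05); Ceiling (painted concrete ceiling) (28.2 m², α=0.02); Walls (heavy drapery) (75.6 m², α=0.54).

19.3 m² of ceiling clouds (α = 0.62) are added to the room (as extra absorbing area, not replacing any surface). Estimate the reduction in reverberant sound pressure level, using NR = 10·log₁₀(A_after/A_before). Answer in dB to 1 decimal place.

1.1 dB

Summing Sᵢαᵢ: 1.410 + 0.564 + 40.824 → A_before = 42.798 sabins.
Added absorption = 19.3 × 0.62 = 11.966 sabins.
A_after = 42.798 + 11.966 = 54.764 sabins.
NR = 10·log₁₀(54.764/42.798) = 1.1 dB.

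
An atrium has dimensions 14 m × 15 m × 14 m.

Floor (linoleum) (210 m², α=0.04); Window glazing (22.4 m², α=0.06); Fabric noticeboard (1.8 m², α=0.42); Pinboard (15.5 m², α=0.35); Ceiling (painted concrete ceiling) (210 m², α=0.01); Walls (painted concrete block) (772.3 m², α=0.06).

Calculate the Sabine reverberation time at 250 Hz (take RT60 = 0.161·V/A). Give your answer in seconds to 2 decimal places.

7.35 s

Summing Sᵢαᵢ: 8.400 + 1.344 + 0.756 + 5.425 + 2.100 + 46.338 → A = 64.363 sabins.
V = 14·15·14 = 2940 m³.
Sabine: RT60 = 0.161 × 2940 / 64.363 = 7.35 s.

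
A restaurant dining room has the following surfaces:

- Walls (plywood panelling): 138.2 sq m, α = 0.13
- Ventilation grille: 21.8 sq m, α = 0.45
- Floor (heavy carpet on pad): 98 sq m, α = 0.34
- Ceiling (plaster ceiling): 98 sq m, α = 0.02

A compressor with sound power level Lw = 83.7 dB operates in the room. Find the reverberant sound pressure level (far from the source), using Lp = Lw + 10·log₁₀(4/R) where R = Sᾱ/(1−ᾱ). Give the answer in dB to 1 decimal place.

70.9 dB

Σ(Sᵢαᵢ) = 138.2×0.13 + 21.8×0.45 + 98×0.34 + 98×0.02 = 63.056; total area S = 356.0 sq m.
ᾱ = 0.1771, so room constant R = A/(1−ᾱ) = 76.627 sq m.
Lp = 83.7 + 10·log₁₀(4/76.627) = 83.7 + (-12.82) = 70.9 dB.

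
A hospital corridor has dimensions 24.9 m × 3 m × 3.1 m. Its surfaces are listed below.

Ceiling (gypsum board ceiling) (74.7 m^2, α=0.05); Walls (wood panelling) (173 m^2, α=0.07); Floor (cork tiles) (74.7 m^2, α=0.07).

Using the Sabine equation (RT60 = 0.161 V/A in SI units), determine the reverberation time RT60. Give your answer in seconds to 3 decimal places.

1.769 s

Total absorption A = 74.7*0.05 + 173*0.07 + 74.7*0.07
  = 3.735 + 12.110 + 5.229 = 21.074 m^2 sabins.
Room volume: 231.57 m³.
Sabine: RT60 = 0.161 × 231.57 / 21.074 = 1.769 s.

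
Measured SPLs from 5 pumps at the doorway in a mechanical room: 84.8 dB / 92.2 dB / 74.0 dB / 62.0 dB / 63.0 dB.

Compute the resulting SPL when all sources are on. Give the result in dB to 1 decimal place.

Converting to relative power and adding: 10^(84.8/10) + 10^(92.2/10) + 10^(74.0/10) + 10^(62.0/10) + 10^(63.0/10) = 1.99e+09.
L_total = 10·log₁₀(1.99e+09) = 93.0 dB.

93.0 dB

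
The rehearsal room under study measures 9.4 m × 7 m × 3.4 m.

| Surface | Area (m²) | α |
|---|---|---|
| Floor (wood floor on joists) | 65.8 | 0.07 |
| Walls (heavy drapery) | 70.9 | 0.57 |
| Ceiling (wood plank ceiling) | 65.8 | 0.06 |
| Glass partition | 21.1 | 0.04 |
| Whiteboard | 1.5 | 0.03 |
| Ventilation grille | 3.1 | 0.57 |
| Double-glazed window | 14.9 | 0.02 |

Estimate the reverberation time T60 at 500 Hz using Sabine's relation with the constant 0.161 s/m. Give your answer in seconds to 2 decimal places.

Equivalent absorption area: A = 65.8·0.07 + 70.9·0.57 + 65.8·0.06 + 21.1·0.04 + 1.5·0.03 + 3.1·0.57 + 14.9·0.02 = 51.921 m².
Volume V = 9.4 × 7 × 3.4 = 223.72 m³.
RT60 = 0.161 · V / A = 0.161 × 223.72 / 51.921 = 0.69 s.

0.69 sec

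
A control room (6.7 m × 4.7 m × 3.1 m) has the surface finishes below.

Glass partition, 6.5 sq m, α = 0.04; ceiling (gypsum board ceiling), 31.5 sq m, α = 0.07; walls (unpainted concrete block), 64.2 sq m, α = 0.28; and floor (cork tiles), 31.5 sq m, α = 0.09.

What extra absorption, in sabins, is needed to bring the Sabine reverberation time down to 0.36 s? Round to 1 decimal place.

20.4 sabins

Summing Sᵢαᵢ: 0.260 + 2.205 + 17.976 + 2.835 → A₁ = 23.276 sabins.
Target A₂ = 0.161·97.619/0.36 = 43.657 sabins (V = 97.619 m³).
Additional absorption ΔA = 43.657 − 23.276 = 20.4 sabins.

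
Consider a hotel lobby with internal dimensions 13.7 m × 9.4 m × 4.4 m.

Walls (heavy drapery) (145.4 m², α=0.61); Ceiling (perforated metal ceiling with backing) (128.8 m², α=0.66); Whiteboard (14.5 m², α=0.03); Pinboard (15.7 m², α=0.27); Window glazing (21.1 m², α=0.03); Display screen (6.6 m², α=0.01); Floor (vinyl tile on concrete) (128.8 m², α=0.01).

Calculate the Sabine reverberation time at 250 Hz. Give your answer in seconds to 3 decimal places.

Equivalent absorption area: A = 145.4*0.61 + 128.8*0.66 + 14.5*0.03 + 15.7*0.27 + 21.1*0.03 + 6.6*0.01 + 128.8*0.01 = 180.363 m².
Volume V = 13.7 × 9.4 × 4.4 = 566.632 m³.
Sabine: RT60 = 0.161 × 566.632 / 180.363 = 0.506 s.

0.506 seconds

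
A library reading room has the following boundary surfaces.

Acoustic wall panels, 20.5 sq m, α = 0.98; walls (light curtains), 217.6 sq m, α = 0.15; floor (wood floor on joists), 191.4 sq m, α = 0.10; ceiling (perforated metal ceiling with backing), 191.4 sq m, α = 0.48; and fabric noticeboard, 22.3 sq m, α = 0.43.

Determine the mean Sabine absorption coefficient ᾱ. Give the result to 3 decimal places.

0.269

S = Σ Sᵢ = 20.5 + 217.6 + 191.4 + 191.4 + 22.3 = 643.2 sq m.
A = 20.5*0.98 + 217.6*0.15 + 191.4*0.10 + 191.4*0.48 + 22.3*0.43 = 173.331 sabins.
ᾱ = 173.331 / 643.2 = 0.269.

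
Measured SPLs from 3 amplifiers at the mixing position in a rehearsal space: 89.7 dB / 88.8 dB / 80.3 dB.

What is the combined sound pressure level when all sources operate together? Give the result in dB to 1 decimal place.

92.6 dB

Σ 10^(Lᵢ/10) = 1.799e+09.
Back to dB: 10·log₁₀ Σ = 92.6 dB.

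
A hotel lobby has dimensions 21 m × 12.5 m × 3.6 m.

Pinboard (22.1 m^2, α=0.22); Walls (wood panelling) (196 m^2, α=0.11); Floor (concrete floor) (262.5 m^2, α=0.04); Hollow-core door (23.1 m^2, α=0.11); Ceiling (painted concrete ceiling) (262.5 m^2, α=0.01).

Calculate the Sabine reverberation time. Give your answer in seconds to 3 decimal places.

Equivalent absorption area: A = 22.1·0.22 + 196·0.11 + 262.5·0.04 + 23.1·0.11 + 262.5·0.01 = 42.088 m^2.
V = 21·12.5·3.6 = 945 m³.
T = 0.161 V/A = 0.161·945/42.088 = 3.615 s.

3.615 s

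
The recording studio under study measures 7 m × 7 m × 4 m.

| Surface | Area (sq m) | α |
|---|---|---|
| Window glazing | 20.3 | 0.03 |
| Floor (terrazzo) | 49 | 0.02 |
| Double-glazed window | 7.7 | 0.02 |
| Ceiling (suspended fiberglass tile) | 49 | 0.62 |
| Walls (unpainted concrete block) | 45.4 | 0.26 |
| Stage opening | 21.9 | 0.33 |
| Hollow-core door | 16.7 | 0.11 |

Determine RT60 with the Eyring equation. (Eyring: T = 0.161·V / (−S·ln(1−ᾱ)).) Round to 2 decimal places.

0.52 s

Total surface area S = 20.3 + 49 + 7.7 + 49 + 45.4 + 21.9 + 16.7 = 210.0 sq m.
Σ(Sᵢαᵢ) = 20.3·0.03 + 49·0.02 + 7.7·0.02 + 49·0.62 + 45.4·0.26 + 21.9·0.33 + 16.7·0.11 = 52.991.
ᾱ = 52.991 / 210.0 = 0.2523.
Eyring denominator: −S ln(1−ᾱ) = 61.058.
V = 7 × 7 × 4 = 196 m³.
T = 0.161·V/[−S·ln(1−ᾱ)] = 0.161·196/61.058 = 0.52 s.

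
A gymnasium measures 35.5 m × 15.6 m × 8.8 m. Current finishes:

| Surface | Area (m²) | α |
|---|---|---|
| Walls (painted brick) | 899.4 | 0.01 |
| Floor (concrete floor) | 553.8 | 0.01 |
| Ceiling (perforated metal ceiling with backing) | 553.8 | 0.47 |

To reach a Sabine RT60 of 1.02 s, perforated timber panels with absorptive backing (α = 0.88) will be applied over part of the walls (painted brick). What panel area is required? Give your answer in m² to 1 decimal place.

568.3

A₁ = Σ Sᵢαᵢ = 899.4*0.01 + 553.8*0.01 + 553.8*0.47 = 274.818 sabins.
V = 4873.44 m³. Target absorption A₂ = 0.161 × 4873.44 / 1.02 = 769.239 sabins.
ΔA needed = 769.239 − 274.818 = 494.421 sabins.
Each m² of panel replacing the walls (painted brick) adds (0.88 − 0.01) = 0.87 sabins.
Area = ΔA/Δα = 494.421/0.87 = 568.3 m².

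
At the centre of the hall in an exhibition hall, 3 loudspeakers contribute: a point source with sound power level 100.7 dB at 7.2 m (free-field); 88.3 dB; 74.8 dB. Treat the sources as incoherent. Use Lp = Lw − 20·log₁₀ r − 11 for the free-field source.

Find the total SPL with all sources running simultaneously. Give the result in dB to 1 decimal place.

Source at 7.2 m: Lp = 100.7 − 20·log₁₀(7.2) − 11 = 72.6 dB.
Converting to relative power and adding: 10^(72.6/10) + 10^(88.3/10) + 10^(74.8/10) = 7.245e+08.
Back to dB: 10·log₁₀ Σ = 88.6 dB.

88.6 dB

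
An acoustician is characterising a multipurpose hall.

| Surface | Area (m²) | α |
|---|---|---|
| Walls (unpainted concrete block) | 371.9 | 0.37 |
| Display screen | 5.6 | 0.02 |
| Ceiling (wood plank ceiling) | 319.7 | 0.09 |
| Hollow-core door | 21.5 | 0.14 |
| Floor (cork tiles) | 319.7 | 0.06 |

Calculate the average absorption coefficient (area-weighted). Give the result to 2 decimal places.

Total surface area S = 1038.4 m².
Σ(Sᵢαᵢ) = 371.9·0.37 + 5.6·0.02 + 319.7·0.09 + 21.5·0.14 + 319.7·0.06 = 188.680.
ᾱ = 188.680 / 1038.4 = 0.18.

0.18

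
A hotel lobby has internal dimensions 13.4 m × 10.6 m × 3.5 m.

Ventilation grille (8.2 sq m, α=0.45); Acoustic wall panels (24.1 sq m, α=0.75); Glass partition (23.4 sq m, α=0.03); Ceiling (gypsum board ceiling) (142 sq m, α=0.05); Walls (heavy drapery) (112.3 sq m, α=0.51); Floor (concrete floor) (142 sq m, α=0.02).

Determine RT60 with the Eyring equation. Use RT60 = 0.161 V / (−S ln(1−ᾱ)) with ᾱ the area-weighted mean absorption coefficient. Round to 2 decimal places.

0.80 seconds

Total surface area S = 8.2 + 24.1 + 23.4 + 142 + 112.3 + 142 = 452.0 sq m.
Absorption A = 8.2×0.45 + 24.1×0.75 + 23.4×0.03 + 142×0.05 + 112.3×0.51 + 142×0.02 = 89.680 sabins.
ᾱ = 89.680 / 452.0 = 0.1984.
−S·ln(1−ᾱ) = −452.0 × ln(1 − 0.1984) = 99.958.
V = 13.4 × 10.6 × 3.5 = 497.14 m³.
T = 0.161·V/[−S·ln(1−ᾱ)] = 0.161·497.14/99.958 = 0.80 s.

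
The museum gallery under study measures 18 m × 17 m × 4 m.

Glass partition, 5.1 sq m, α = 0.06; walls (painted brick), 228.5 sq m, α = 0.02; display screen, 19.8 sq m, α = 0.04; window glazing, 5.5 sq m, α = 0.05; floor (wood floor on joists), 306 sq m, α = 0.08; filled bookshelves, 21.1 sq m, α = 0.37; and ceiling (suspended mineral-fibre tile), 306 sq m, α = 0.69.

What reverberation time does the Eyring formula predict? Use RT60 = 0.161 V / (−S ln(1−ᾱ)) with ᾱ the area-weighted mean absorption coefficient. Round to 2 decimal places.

Total surface area S = 5.1 + 228.5 + 19.8 + 5.5 + 306 + 21.1 + 306 = 892.0 sq m.
Absorption A = 5.1·0.06 + 228.5·0.02 + 19.8·0.04 + 5.5·0.05 + 306·0.08 + 21.1·0.37 + 306·0.69 = 249.370 sabins.
Mean coefficient ᾱ = A/S = 0.2796.
Eyring denominator: −S ln(1−ᾱ) = 292.530.
V = 18 × 17 × 4 = 1224 m³.
RT60 = 0.161 × 1224 / 292.530 = 0.67 s.

0.67 sec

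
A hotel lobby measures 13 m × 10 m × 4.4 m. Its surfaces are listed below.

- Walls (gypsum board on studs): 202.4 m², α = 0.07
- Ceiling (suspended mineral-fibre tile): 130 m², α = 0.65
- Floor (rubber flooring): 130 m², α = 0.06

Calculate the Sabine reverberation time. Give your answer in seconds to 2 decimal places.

Summing Sᵢαᵢ: 14.168 + 84.500 + 7.800 → A = 106.468 sabins.
Room volume: 572 m³.
Sabine: RT60 = 0.161 × 572 / 106.468 = 0.86 s.

0.86 seconds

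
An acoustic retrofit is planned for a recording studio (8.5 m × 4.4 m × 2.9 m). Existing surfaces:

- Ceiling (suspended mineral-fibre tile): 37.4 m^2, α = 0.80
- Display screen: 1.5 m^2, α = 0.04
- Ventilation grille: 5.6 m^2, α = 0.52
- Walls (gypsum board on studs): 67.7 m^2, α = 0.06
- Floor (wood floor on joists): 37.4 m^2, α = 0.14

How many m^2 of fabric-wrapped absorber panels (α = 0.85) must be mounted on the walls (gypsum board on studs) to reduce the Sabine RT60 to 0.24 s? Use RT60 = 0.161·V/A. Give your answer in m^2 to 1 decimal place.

38.7

Total absorption A₁ = 37.4*0.80 + 1.5*0.04 + 5.6*0.52 + 67.7*0.06 + 37.4*0.14
  = 29.920 + 0.060 + 2.912 + 4.062 + 5.236 = 42.190 m^2 sabins.
V = 108.46 m³. Target absorption A₂ = 0.161 × 108.46 / 0.24 = 72.759 sabins.
ΔA needed = 72.759 − 42.190 = 30.569 sabins.
Each m^2 of panel replacing the walls (gypsum board on studs) adds (0.85 − 0.06) = 0.79 sabins.
Area = ΔA/Δα = 30.569/0.79 = 38.7 m^2.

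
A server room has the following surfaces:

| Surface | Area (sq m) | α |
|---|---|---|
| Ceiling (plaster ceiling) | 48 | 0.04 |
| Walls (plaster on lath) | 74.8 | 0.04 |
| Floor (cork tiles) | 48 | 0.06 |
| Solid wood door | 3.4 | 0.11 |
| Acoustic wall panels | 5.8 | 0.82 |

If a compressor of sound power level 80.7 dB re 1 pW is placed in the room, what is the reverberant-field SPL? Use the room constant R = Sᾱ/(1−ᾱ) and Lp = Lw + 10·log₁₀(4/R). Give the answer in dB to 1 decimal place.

A = 12.922 sabins; S = 180.0 sq m.
ᾱ = 12.922/180.0 = 0.0718; R = Sᾱ/(1−ᾱ) = 12.922/(1−0.0718) = 13.922 sq m.
Lp = Lw + 10 log₁₀(4/R) = 80.7 -5.42 = 75.3 dB.

75.3 dB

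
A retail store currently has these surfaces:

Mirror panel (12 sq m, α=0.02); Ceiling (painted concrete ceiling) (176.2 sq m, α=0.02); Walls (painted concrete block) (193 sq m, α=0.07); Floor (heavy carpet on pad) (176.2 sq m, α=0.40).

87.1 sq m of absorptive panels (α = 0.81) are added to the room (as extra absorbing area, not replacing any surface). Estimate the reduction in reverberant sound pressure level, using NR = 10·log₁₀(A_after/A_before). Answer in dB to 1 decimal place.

2.6 dB

Total absorption A_before = 12×0.02 + 176.2×0.02 + 193×0.07 + 176.2×0.40
  = 0.240 + 3.524 + 13.510 + 70.480 = 87.754 sq m sabins.
Added absorption = 87.1 × 0.81 = 70.551 sabins.
A_after = 87.754 + 70.551 = 158.305 sabins.
NR = 10·log₁₀(158.305/87.754) = 2.6 dB.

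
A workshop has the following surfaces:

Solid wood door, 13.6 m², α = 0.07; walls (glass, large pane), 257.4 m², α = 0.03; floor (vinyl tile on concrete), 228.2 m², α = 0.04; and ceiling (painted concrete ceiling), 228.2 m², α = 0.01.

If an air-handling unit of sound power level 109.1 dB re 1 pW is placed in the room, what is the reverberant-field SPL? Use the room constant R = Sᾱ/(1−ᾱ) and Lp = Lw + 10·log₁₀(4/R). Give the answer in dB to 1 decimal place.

102.0 dB

Σ(Sᵢαᵢ) = 13.6×0.07 + 257.4×0.03 + 228.2×0.04 + 228.2×0.01 = 20.084; total area S = 727.4 m².
ᾱ = 0.0276, so room constant R = A/(1−ᾱ) = 20.654 m².
Lp = 109.1 + 10·log₁₀(4/20.654) = 109.1 + (-7.13) = 102.0 dB.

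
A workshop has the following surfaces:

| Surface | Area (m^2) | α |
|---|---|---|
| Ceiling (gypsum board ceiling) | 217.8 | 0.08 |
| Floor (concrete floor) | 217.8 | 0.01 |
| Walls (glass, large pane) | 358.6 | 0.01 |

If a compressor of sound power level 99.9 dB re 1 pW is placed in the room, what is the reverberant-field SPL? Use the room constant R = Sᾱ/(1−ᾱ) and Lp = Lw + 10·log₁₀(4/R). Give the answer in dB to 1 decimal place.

Σ(Sᵢαᵢ) = 217.8×0.08 + 217.8×0.01 + 358.6×0.01 = 23.188; total area S = 794.2 m^2.
ᾱ = 0.0292, so room constant R = A/(1−ᾱ) = 23.885 m^2.
Lp = 99.9 + 10·log₁₀(4/23.885) = 99.9 + (-7.76) = 92.1 dB.

92.1 dB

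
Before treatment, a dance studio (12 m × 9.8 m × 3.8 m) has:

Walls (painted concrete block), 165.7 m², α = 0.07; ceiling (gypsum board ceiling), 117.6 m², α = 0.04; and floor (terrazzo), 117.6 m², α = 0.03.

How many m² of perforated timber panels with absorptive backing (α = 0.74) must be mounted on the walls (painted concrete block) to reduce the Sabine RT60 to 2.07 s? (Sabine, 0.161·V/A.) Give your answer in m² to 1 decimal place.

22.3

Total absorption A₁ = 165.7*0.07 + 117.6*0.04 + 117.6*0.03
  = 11.599 + 4.704 + 3.528 = 19.831 m² sabins.
V = 446.88 m³. Target absorption A₂ = 0.161 × 446.88 / 2.07 = 34.757 sabins.
Absorption to add: 34.757 − 19.831 = 14.926 sabins.
Net gain per m²: Δα = 0.74 − 0.07 = 0.67.
Panel area = 14.926 / 0.67 = 22.3 m².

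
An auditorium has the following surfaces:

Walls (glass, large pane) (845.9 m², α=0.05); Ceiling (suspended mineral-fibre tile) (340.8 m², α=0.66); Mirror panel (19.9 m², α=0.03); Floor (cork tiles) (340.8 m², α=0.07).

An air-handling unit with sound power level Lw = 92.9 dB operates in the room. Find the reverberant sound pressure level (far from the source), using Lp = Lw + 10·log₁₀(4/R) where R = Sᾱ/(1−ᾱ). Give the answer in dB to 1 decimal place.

73.4 dB

Σ(Sᵢαᵢ) = 845.9×0.05 + 340.8×0.66 + 19.9×0.03 + 340.8×0.07 = 291.676; total area S = 1547.4 m².
ᾱ = 291.676/1547.4 = 0.1885; R = Sᾱ/(1−ᾱ) = 291.676/(1−0.1885) = 359.428 m².
Lp = 92.9 + 10·log₁₀(4/359.428) = 92.9 + (-19.54) = 73.4 dB.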